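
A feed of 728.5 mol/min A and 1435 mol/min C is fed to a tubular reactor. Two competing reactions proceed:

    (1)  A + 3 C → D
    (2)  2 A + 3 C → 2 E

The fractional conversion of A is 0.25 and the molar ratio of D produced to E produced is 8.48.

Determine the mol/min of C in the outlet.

917 mol/min

Conversion of A: A consumed = 0.25 × 728.5 = 182.1 mol/min = 1ξ₁ + 2ξ₂.
Selectivity: 1ξ₁ / (2ξ₂) = 8.48 → ξ₁ = 16.96 ξ₂.
Substitute: (1·16.96 + 2) ξ₂ = 182.1 → ξ₂ = 9.606 mol/min, ξ₁ = 162.9 mol/min.
Outlet amounts (n = n₀ + Σ ν·ξ):
  A: 728.5 − 1(162.9) − 2(9.606) = 546.4
  C: 1435 − 3(162.9) − 3(9.606) = 917.4
  D: 0 + 1(162.9) = 162.9
  E: 0 + 2(9.606) = 19.21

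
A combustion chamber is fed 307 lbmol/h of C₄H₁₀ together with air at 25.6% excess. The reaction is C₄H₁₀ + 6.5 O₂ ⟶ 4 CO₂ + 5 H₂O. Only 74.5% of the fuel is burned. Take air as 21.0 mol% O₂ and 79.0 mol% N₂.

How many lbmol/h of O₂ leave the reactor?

1020 lbmol/h

Stoichiometric O₂ = 6.5 × 307 = 1996 lbmol/h; O₂ fed = 1996 × 1.256 = 2506 lbmol/h.
N₂ fed = 2506 × 79/21 = 9429 lbmol/h.
Fuel reacted = 0.745 × 307 → ξ = 228.7 lbmol/h.
Outlet (n = n₀ + ν ξ):
  C₄H₁₀: 307 − 1(228.7) = 78.28
  O₂: 2506 − 6.5(228.7) = 1020
  N₂: 9429 (inert)
  CO₂: 0 + 4(228.7) = 914.9
  H₂O: 0 + 5(228.7) = 1144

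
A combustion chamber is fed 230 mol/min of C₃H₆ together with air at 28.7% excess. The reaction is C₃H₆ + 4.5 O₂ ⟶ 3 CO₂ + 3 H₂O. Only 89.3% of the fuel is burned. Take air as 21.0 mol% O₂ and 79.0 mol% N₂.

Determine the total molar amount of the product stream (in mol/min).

Stoichiometric O₂ = 4.5 × 230 = 1035 mol/min; O₂ fed = 1035 × 1.287 = 1332 mol/min.
N₂ fed = 1332 × 79/21 = 5011 mol/min.
Fuel reacted = 0.893 × 230 → ξ = 205.4 mol/min.
Outlet (n = n₀ + ν ξ):
  C₃H₆: 230 − 1(205.4) = 24.61
  O₂: 1332 − 4.5(205.4) = 407.8
  N₂: 5011 (inert)
  CO₂: 0 + 3(205.4) = 616.2
  H₂O: 0 + 3(205.4) = 616.2
Total out = 24.61 + 407.8 + 5011 + 616.2 + 616.2 = 6676 mol/min.

6680 mol/min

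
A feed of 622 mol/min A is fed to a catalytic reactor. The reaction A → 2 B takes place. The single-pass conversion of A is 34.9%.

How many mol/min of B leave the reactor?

A reacted = 0.349 × 622 = 217.1 mol/min; ν_A = −1, so ξ = 217.1/1 = 217.1 mol/min.
Outlet amounts (n = n₀ + ν ξ):
  A: 622 − 1(217.1) = 404.9
  B: 0 + 2(217.1) = 434.2

434 mol/min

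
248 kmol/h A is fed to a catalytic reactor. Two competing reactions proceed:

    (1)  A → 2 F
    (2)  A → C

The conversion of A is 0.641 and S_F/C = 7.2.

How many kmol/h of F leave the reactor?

249 kmol/h

Conversion of A: A consumed = 0.641 × 248 = 159 kmol/h = 1ξ₁ + 1ξ₂.
Selectivity: 2ξ₁ / (1ξ₂) = 7.2 → ξ₁ = 3.6 ξ₂.
Substitute: (1·3.6 + 1) ξ₂ = 159 → ξ₂ = 34.56 kmol/h, ξ₁ = 124.4 kmol/h.
Outlet amounts (n = n₀ + Σ ν·ξ):
  A: 248 − 1(124.4) − 1(34.56) = 89.03
  F: 0 + 2(124.4) = 248.8
  C: 0 + 1(34.56) = 34.56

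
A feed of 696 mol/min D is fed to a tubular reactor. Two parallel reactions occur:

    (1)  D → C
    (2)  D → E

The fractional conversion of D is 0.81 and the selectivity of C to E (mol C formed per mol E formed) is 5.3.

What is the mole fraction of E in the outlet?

Conversion of D: D consumed = 0.81 × 696 = 563.8 mol/min = 1ξ₁ + 1ξ₂.
Selectivity: 1ξ₁ / (1ξ₂) = 5.3 → ξ₁ = 5.3 ξ₂.
Substitute: (1·5.3 + 1) ξ₂ = 563.8 → ξ₂ = 89.49 mol/min, ξ₁ = 474.3 mol/min.
Outlet amounts (n = n₀ + Σ ν·ξ):
  D: 696 − 1(474.3) − 1(89.49) = 132.2
  C: 0 + 1(474.3) = 474.3
  E: 0 + 1(89.49) = 89.49
Total out = 696 mol/min; y_E = 89.49 / 696 = 0.1286.

0.129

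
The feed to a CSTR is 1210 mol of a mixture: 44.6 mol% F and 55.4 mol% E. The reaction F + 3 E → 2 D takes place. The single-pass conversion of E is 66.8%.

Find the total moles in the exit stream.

E reacted = 0.668 × 670.3 = 447.8 mol; ν_E = −3, so ξ = 447.8/3 = 149.3 mol.
Outlet amounts (n = n₀ + ν ξ):
  F: 539.7 − 1(149.3) = 390.4
  E: 670.3 − 3(149.3) = 222.6
  D: 0 + 2(149.3) = 298.5
Total out = 390.4 + 222.6 + 298.5 = 911.5 mol.

911 mol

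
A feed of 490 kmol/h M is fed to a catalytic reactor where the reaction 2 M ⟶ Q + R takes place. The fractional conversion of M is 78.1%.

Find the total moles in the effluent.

M reacted = 0.781 × 490 = 382.7 kmol/h; ν_M = −2, so ξ = 382.7/2 = 191.3 kmol/h.
Outlet amounts (n = n₀ + ν ξ):
  M: 490 − 2(191.3) = 107.3
  Q: 0 + 1(191.3) = 191.3
  R: 0 + 1(191.3) = 191.3
Total out = 107.3 + 191.3 + 191.3 = 490 kmol/h.

490 kmol/h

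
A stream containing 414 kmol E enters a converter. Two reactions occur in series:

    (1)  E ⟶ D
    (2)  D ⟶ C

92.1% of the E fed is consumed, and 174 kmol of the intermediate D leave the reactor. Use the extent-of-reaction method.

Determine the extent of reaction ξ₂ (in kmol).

Conversion of E: E consumed = 1ξ₁ = 0.921 × 414 → ξ₁ = 381.3 kmol.
D balance: n_D = 0 + 1ξ₁ − 1ξ₂ = 174 → ξ₂ = (1·381.3 − 174)/1 = 207.3 kmol.
Outlet amounts (n = n₀ + Σ ν·ξ):
  E: 414 − 1(381.3) = 32.71
  D: 0 + 1(381.3) − 1(207.3) = 174
  C: 0 + 1(207.3) = 207.3

ξ₂ = 207 kmol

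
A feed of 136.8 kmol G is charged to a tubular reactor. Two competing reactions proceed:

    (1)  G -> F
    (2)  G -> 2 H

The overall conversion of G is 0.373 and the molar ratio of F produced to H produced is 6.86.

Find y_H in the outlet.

0.0494

Conversion of G: G consumed = 0.373 × 136.8 = 51.03 kmol = 1ξ₁ + 1ξ₂.
Selectivity: 1ξ₁ / (2ξ₂) = 6.86 → ξ₁ = 13.72 ξ₂.
Substitute: (1·13.72 + 1) ξ₂ = 51.03 → ξ₂ = 3.466 kmol, ξ₁ = 47.56 kmol.
Outlet amounts (n = n₀ + Σ ν·ξ):
  G: 136.8 − 1(47.56) − 1(3.466) = 85.77
  F: 0 + 1(47.56) = 47.56
  H: 0 + 2(3.466) = 6.933
Total out = 140.3 kmol; y_H = 6.933 / 140.3 = 0.04943.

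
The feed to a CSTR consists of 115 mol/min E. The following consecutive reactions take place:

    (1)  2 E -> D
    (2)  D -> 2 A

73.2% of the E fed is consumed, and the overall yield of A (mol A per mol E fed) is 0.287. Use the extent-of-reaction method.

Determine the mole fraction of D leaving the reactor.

0.286

Conversion of E: E consumed = 2ξ₁ = 0.732 × 115 → ξ₁ = 42.09 mol/min.
Yield of A: 2ξ₂ / 115 = 0.287 → ξ₂ = 16.5 mol/min.
Outlet amounts (n = n₀ + Σ ν·ξ):
  E: 115 − 2(42.09) = 30.82
  D: 0 + 1(42.09) − 1(16.5) = 25.59
  A: 0 + 2(16.5) = 33
Total out = 89.41 mol/min; y_D = 25.59 / 89.41 = 0.2862.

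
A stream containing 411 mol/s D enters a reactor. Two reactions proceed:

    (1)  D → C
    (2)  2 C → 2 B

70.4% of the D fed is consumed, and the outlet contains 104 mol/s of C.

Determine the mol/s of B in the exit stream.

Conversion of D: D consumed = 1ξ₁ = 0.704 × 411 → ξ₁ = 289.3 mol/s.
C balance: n_C = 0 + 1ξ₁ − 2ξ₂ = 104 → ξ₂ = (1·289.3 − 104)/2 = 92.67 mol/s.
Outlet amounts (n = n₀ + Σ ν·ξ):
  D: 411 − 1(289.3) = 121.7
  C: 0 + 1(289.3) − 2(92.67) = 104
  B: 0 + 2(92.67) = 185.3

185 mol/s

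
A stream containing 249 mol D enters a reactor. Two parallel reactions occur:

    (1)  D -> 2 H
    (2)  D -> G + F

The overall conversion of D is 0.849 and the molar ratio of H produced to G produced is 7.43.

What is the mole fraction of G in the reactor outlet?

0.0974

Conversion of D: D consumed = 0.849 × 249 = 211.4 mol = 1ξ₁ + 1ξ₂.
Selectivity: 2ξ₁ / (1ξ₂) = 7.43 → ξ₁ = 3.715 ξ₂.
Substitute: (1·3.715 + 1) ξ₂ = 211.4 → ξ₂ = 44.84 mol, ξ₁ = 166.6 mol.
Outlet amounts (n = n₀ + Σ ν·ξ):
  D: 249 − 1(166.6) − 1(44.84) = 37.6
  H: 0 + 2(166.6) = 333.1
  G: 0 + 1(44.84) = 44.84
  F: 0 + 1(44.84) = 44.84
Total out = 460.4 mol; y_G = 44.84 / 460.4 = 0.09738.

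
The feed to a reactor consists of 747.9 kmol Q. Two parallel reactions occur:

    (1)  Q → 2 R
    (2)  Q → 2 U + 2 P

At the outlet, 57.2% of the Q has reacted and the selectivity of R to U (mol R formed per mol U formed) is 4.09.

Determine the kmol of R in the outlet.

688 kmol

Conversion of Q: Q consumed = 0.572 × 747.9 = 427.8 kmol = 1ξ₁ + 1ξ₂.
Selectivity: 2ξ₁ / (2ξ₂) = 4.09 → ξ₁ = 4.09 ξ₂.
Substitute: (1·4.09 + 1) ξ₂ = 427.8 → ξ₂ = 84.05 kmol, ξ₁ = 343.8 kmol.
Outlet amounts (n = n₀ + Σ ν·ξ):
  Q: 747.9 − 1(343.8) − 1(84.05) = 320.1
  R: 0 + 2(343.8) = 687.5
  U: 0 + 2(84.05) = 168.1
  P: 0 + 2(84.05) = 168.1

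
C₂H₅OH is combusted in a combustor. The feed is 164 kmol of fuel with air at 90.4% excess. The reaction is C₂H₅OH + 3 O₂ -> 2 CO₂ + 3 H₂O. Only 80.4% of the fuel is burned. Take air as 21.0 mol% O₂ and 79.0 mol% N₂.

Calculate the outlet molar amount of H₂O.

Stoichiometric O₂ = 3 × 164 = 492 kmol; O₂ fed = 492 × 1.904 = 936.8 kmol.
N₂ fed = 936.8 × 79/21 = 3524 kmol.
Fuel reacted = 0.804 × 164 → ξ = 131.9 kmol.
Outlet (n = n₀ + ν ξ):
  C₂H₅OH: 164 − 1(131.9) = 32.14
  O₂: 936.8 − 3(131.9) = 541.2
  N₂: 3524 (inert)
  CO₂: 0 + 2(131.9) = 263.7
  H₂O: 0 + 3(131.9) = 395.6

396 kmol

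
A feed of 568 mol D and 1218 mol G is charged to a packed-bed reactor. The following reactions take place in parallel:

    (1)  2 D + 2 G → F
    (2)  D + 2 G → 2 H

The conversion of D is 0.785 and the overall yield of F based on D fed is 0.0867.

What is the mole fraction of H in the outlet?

Yield of F: 1ξ₁ / 568 = 0.0867 → ξ₁ = 49.25 mol.
Conversion of D: 2ξ₁ + 1ξ₂ = 0.785 × 568 = 445.9 → ξ₂ = 347.4 mol.
Outlet amounts (n = n₀ + Σ ν·ξ):
  D: 568 − 2(49.25) − 1(347.4) = 122.1
  G: 1218 − 2(49.25) − 2(347.4) = 424.7
  F: 0 + 1(49.25) = 49.25
  H: 0 + 2(347.4) = 694.8
Total out = 1291 mol; y_H = 694.8 / 1291 = 0.5382.

0.538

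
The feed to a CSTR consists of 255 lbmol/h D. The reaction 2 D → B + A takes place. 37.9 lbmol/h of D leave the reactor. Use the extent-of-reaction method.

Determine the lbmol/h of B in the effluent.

For D: n = n₀ − 2ξ → 37.9 = 255 − 2ξ, giving ξ = 108.5 lbmol/h.
Outlet amounts (n = n₀ + ν ξ):
  D: 255 − 2(108.5) = 37.9
  B: 0 + 1(108.5) = 108.5
  A: 0 + 1(108.5) = 108.5

109 lbmol/h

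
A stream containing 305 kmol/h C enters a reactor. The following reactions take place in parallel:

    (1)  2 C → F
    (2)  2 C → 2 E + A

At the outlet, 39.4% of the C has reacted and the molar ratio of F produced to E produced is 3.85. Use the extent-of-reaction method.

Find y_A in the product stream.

Conversion of C: C consumed = 0.394 × 305 = 120.2 kmol/h = 2ξ₁ + 2ξ₂.
Selectivity: 1ξ₁ / (2ξ₂) = 3.85 → ξ₁ = 7.7 ξ₂.
Substitute: (2·7.7 + 2) ξ₂ = 120.2 → ξ₂ = 6.906 kmol/h, ξ₁ = 53.18 kmol/h.
Outlet amounts (n = n₀ + Σ ν·ξ):
  C: 305 − 2(53.18) − 2(6.906) = 184.8
  F: 0 + 1(53.18) = 53.18
  E: 0 + 2(6.906) = 13.81
  A: 0 + 1(6.906) = 6.906
Total out = 258.7 kmol/h; y_A = 6.906 / 258.7 = 0.02669.

0.0267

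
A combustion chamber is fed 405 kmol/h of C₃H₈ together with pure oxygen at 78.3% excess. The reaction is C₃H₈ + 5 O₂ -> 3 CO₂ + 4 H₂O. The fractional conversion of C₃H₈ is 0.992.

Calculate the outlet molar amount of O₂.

1600 kmol/h

Stoichiometric O₂ = 5 × 405 = 2025 kmol/h; O₂ fed = 2025 × 1.783 = 3611 kmol/h.
Fuel reacted = 0.992 × 405 → ξ = 401.8 kmol/h.
Outlet (n = n₀ + ν ξ):
  C₃H₈: 405 − 1(401.8) = 3.24
  O₂: 3611 − 5(401.8) = 1602
  CO₂: 0 + 3(401.8) = 1205
  H₂O: 0 + 4(401.8) = 1607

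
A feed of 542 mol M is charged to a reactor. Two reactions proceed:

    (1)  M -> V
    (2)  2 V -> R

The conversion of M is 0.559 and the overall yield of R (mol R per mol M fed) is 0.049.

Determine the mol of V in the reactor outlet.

250 mol

Conversion of M: M consumed = 1ξ₁ = 0.559 × 542 → ξ₁ = 303 mol.
Yield of R: 1ξ₂ / 542 = 0.049 → ξ₂ = 26.56 mol.
Outlet amounts (n = n₀ + Σ ν·ξ):
  M: 542 − 1(303) = 239
  V: 0 + 1(303) − 2(26.56) = 249.9
  R: 0 + 1(26.56) = 26.56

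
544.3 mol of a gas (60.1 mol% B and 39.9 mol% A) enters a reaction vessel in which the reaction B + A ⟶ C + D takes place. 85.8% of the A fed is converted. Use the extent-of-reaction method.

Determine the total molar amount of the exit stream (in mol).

544 mol

A reacted = 0.858 × 217.2 = 186.3 mol; ν_A = −1, so ξ = 186.3/1 = 186.3 mol.
Outlet amounts (n = n₀ + ν ξ):
  B: 327.1 − 1(186.3) = 140.8
  A: 217.2 − 1(186.3) = 30.84
  C: 0 + 1(186.3) = 186.3
  D: 0 + 1(186.3) = 186.3
Total out = 140.8 + 30.84 + 186.3 + 186.3 = 544.3 mol.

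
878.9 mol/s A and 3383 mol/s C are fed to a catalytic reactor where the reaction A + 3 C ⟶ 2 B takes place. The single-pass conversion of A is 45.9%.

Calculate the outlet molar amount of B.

A reacted = 0.459 × 878.9 = 403.4 mol/s; ν_A = −1, so ξ = 403.4/1 = 403.4 mol/s.
Outlet amounts (n = n₀ + ν ξ):
  A: 878.9 − 1(403.4) = 475.5
  C: 3383 − 3(403.4) = 2173
  B: 0 + 2(403.4) = 806.8

807 mol/s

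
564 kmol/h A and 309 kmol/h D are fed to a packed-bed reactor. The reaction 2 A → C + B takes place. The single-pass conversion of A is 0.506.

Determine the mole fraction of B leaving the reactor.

0.163

A reacted = 0.506 × 564 = 285.4 kmol/h; ν_A = −2, so ξ = 285.4/2 = 142.7 kmol/h.
Outlet amounts (n = n₀ + ν ξ):
  A: 564 − 2(142.7) = 278.6
  C: 0 + 1(142.7) = 142.7
  B: 0 + 1(142.7) = 142.7
  D: 309 (inert)
Total out = 873 kmol/h; y_B = 142.7 / 873 = 0.1635.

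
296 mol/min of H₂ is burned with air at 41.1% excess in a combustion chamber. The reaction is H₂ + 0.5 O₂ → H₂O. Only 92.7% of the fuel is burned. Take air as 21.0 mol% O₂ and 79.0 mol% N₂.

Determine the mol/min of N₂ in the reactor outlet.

786 mol/min

Stoichiometric O₂ = 0.5 × 296 = 148 mol/min; O₂ fed = 148 × 1.411 = 208.8 mol/min.
N₂ fed = 208.8 × 79/21 = 785.6 mol/min.
Fuel reacted = 0.927 × 296 → ξ = 274.4 mol/min.
Outlet (n = n₀ + ν ξ):
  H₂: 296 − 1(274.4) = 21.61
  O₂: 208.8 − 0.5(274.4) = 71.63
  N₂: 785.6 (inert)
  H₂O: 0 + 1(274.4) = 274.4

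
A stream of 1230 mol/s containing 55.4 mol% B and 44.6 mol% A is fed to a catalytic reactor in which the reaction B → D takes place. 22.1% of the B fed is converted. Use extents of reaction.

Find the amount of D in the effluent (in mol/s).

B reacted = 0.221 × 681.4 = 150.6 mol/s; ν_B = −1, so ξ = 150.6/1 = 150.6 mol/s.
Outlet amounts (n = n₀ + ν ξ):
  B: 681.4 − 1(150.6) = 530.8
  D: 0 + 1(150.6) = 150.6
  A: 548.6 (inert)

151 mol/s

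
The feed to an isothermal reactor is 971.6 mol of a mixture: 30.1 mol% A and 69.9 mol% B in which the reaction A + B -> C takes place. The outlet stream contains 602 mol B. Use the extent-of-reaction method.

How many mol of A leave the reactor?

215 mol

For B: n = n₀ − 1ξ → 602 = 679.1 − 1ξ, giving ξ = 77.15 mol.
Outlet amounts (n = n₀ + ν ξ):
  A: 292.5 − 1(77.15) = 215.3
  B: 679.1 − 1(77.15) = 602
  C: 0 + 1(77.15) = 77.15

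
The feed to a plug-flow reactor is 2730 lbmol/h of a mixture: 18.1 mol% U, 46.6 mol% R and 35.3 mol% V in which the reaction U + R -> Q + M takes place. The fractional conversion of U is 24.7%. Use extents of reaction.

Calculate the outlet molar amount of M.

U reacted = 0.247 × 494.1 = 122.1 lbmol/h; ν_U = −1, so ξ = 122.1/1 = 122.1 lbmol/h.
Outlet amounts (n = n₀ + ν ξ):
  U: 494.1 − 1(122.1) = 372.1
  R: 1272 − 1(122.1) = 1150
  Q: 0 + 1(122.1) = 122.1
  M: 0 + 1(122.1) = 122.1
  V: 963.7 (inert)

122 lbmol/h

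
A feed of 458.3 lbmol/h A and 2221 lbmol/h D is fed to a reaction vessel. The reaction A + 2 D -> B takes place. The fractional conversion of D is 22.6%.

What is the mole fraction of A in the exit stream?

D reacted = 0.226 × 2221 = 501.9 lbmol/h; ν_D = −2, so ξ = 501.9/2 = 251 lbmol/h.
Outlet amounts (n = n₀ + ν ξ):
  A: 458.3 − 1(251) = 207.3
  D: 2221 − 2(251) = 1719
  B: 0 + 1(251) = 251
Total out = 2177 lbmol/h; y_A = 207.3 / 2177 = 0.09522.

0.0952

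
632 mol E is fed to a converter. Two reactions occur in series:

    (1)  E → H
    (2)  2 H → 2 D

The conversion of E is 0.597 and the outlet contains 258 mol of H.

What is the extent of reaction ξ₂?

ξ₂ = 59.7 mol

Conversion of E: E consumed = 1ξ₁ = 0.597 × 632 → ξ₁ = 377.3 mol.
H balance: n_H = 0 + 1ξ₁ − 2ξ₂ = 258 → ξ₂ = (1·377.3 − 258)/2 = 59.65 mol.
Outlet amounts (n = n₀ + Σ ν·ξ):
  E: 632 − 1(377.3) = 254.7
  H: 0 + 1(377.3) − 2(59.65) = 258
  D: 0 + 2(59.65) = 119.3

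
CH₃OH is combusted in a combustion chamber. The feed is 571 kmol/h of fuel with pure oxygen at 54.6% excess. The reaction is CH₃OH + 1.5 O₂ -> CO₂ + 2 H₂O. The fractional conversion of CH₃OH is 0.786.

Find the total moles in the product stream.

Stoichiometric O₂ = 1.5 × 571 = 856.5 kmol/h; O₂ fed = 856.5 × 1.546 = 1324 kmol/h.
Fuel reacted = 0.786 × 571 → ξ = 448.8 kmol/h.
Outlet (n = n₀ + ν ξ):
  CH₃OH: 571 − 1(448.8) = 122.2
  O₂: 1324 − 1.5(448.8) = 650.9
  CO₂: 0 + 1(448.8) = 448.8
  H₂O: 0 + 2(448.8) = 897.6
Total out = 122.2 + 650.9 + 448.8 + 897.6 = 2120 kmol/h.

2120 kmol/h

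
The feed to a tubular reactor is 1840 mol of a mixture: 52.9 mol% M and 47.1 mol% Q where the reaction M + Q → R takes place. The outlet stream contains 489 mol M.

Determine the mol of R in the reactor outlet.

For M: n = n₀ − 1ξ → 489 = 973.4 − 1ξ, giving ξ = 484.4 mol.
Outlet amounts (n = n₀ + ν ξ):
  M: 973.4 − 1(484.4) = 489
  Q: 866.6 − 1(484.4) = 382.3
  R: 0 + 1(484.4) = 484.4

484 mol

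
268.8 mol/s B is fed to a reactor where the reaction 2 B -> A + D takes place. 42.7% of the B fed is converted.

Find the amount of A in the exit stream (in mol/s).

B reacted = 0.427 × 268.8 = 114.8 mol/s; ν_B = −2, so ξ = 114.8/2 = 57.39 mol/s.
Outlet amounts (n = n₀ + ν ξ):
  B: 268.8 − 2(57.39) = 154
  A: 0 + 1(57.39) = 57.39
  D: 0 + 1(57.39) = 57.39

57.4 mol/s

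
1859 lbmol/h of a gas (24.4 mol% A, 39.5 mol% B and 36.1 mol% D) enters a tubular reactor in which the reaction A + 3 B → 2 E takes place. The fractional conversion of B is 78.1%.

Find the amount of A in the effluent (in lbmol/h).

262 lbmol/h

B reacted = 0.781 × 734.3 = 573.5 lbmol/h; ν_B = −3, so ξ = 573.5/3 = 191.2 lbmol/h.
Outlet amounts (n = n₀ + ν ξ):
  A: 453.6 − 1(191.2) = 262.4
  B: 734.3 − 3(191.2) = 160.8
  E: 0 + 2(191.2) = 382.3
  D: 671.1 (inert)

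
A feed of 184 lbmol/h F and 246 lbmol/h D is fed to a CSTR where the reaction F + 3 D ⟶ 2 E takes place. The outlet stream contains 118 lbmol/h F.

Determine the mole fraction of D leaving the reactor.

0.161

For F: n = n₀ − 1ξ → 118 = 184 − 1ξ, giving ξ = 66 lbmol/h.
Outlet amounts (n = n₀ + ν ξ):
  F: 184 − 1(66) = 118
  D: 246 − 3(66) = 48
  E: 0 + 2(66) = 132
Total out = 298 lbmol/h; y_D = 48 / 298 = 0.1611.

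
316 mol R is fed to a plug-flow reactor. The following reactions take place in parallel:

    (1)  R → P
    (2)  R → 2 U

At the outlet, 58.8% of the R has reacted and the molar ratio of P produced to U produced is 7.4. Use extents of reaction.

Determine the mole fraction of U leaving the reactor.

0.0718

Conversion of R: R consumed = 0.588 × 316 = 185.8 mol = 1ξ₁ + 1ξ₂.
Selectivity: 1ξ₁ / (2ξ₂) = 7.4 → ξ₁ = 14.8 ξ₂.
Substitute: (1·14.8 + 1) ξ₂ = 185.8 → ξ₂ = 11.76 mol, ξ₁ = 174 mol.
Outlet amounts (n = n₀ + Σ ν·ξ):
  R: 316 − 1(174) − 1(11.76) = 130.2
  P: 0 + 1(174) = 174
  U: 0 + 2(11.76) = 23.52
Total out = 327.8 mol; y_U = 23.52 / 327.8 = 0.07176.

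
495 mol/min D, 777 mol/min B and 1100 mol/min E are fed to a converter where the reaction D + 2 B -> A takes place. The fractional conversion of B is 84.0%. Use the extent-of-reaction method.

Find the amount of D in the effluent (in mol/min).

B reacted = 0.84 × 777 = 652.7 mol/min; ν_B = −2, so ξ = 652.7/2 = 326.3 mol/min.
Outlet amounts (n = n₀ + ν ξ):
  D: 495 − 1(326.3) = 168.7
  B: 777 − 2(326.3) = 124.3
  A: 0 + 1(326.3) = 326.3
  E: 1100 (inert)

169 mol/min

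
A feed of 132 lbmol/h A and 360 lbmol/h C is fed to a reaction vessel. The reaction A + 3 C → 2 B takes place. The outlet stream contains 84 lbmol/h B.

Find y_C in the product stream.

For B: n = n₀ + 2ξ → 84 = 0 + 2ξ, giving ξ = 42 lbmol/h.
Outlet amounts (n = n₀ + ν ξ):
  A: 132 − 1(42) = 90
  C: 360 − 3(42) = 234
  B: 0 + 2(42) = 84
Total out = 408 lbmol/h; y_C = 234 / 408 = 0.5735.

0.574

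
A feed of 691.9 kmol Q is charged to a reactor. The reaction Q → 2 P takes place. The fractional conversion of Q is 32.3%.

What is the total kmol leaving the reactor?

915 kmol

Q reacted = 0.323 × 691.9 = 223.5 kmol; ν_Q = −1, so ξ = 223.5/1 = 223.5 kmol.
Outlet amounts (n = n₀ + ν ξ):
  Q: 691.9 − 1(223.5) = 468.4
  P: 0 + 2(223.5) = 447
Total out = 468.4 + 447 = 915.4 kmol.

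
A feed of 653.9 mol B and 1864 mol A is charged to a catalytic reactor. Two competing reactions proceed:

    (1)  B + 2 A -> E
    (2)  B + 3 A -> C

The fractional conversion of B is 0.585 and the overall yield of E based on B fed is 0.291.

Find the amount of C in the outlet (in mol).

192 mol

Yield of E: 1ξ₁ / 653.9 = 0.291 → ξ₁ = 190.3 mol.
Conversion of B: 1ξ₁ + 1ξ₂ = 0.585 × 653.9 = 382.5 → ξ₂ = 192.2 mol.
Outlet amounts (n = n₀ + Σ ν·ξ):
  B: 653.9 − 1(190.3) − 1(192.2) = 271.4
  A: 1864 − 2(190.3) − 3(192.2) = 906.7
  E: 0 + 1(190.3) = 190.3
  C: 0 + 1(192.2) = 192.2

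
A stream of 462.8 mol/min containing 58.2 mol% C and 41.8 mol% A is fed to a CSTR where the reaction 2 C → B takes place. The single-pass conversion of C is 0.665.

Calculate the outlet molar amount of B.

89.6 mol/min

C reacted = 0.665 × 269.3 = 179.1 mol/min; ν_C = −2, so ξ = 179.1/2 = 89.56 mol/min.
Outlet amounts (n = n₀ + ν ξ):
  C: 269.3 − 2(89.56) = 90.23
  B: 0 + 1(89.56) = 89.56
  A: 193.5 (inert)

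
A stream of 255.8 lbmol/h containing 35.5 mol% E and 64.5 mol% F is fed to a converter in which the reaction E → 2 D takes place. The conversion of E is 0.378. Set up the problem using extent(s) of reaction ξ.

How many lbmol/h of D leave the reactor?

E reacted = 0.378 × 90.81 = 34.33 lbmol/h; ν_E = −1, so ξ = 34.33/1 = 34.33 lbmol/h.
Outlet amounts (n = n₀ + ν ξ):
  E: 90.81 − 1(34.33) = 56.48
  D: 0 + 2(34.33) = 68.65
  F: 165 (inert)

68.7 lbmol/h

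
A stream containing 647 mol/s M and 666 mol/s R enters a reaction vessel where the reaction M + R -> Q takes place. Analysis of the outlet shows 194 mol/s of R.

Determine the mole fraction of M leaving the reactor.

For R: n = n₀ − 1ξ → 194 = 666 − 1ξ, giving ξ = 472 mol/s.
Outlet amounts (n = n₀ + ν ξ):
  M: 647 − 1(472) = 175
  R: 666 − 1(472) = 194
  Q: 0 + 1(472) = 472
Total out = 841 mol/s; y_M = 175 / 841 = 0.2081.

0.208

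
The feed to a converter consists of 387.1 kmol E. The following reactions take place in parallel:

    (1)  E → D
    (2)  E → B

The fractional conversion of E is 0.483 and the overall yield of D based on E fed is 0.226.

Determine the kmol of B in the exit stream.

99.5 kmol

Yield of D: 1ξ₁ / 387.1 = 0.226 → ξ₁ = 87.48 kmol.
Conversion of E: 1ξ₁ + 1ξ₂ = 0.483 × 387.1 = 187 → ξ₂ = 99.48 kmol.
Outlet amounts (n = n₀ + Σ ν·ξ):
  E: 387.1 − 1(87.48) − 1(99.48) = 200.1
  D: 0 + 1(87.48) = 87.48
  B: 0 + 1(99.48) = 99.48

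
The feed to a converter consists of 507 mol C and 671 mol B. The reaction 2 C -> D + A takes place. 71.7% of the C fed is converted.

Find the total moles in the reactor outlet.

1180 mol

C reacted = 0.717 × 507 = 363.5 mol; ν_C = −2, so ξ = 363.5/2 = 181.8 mol.
Outlet amounts (n = n₀ + ν ξ):
  C: 507 − 2(181.8) = 143.5
  D: 0 + 1(181.8) = 181.8
  A: 0 + 1(181.8) = 181.8
  B: 671 (inert)
Total out = 143.5 + 181.8 + 181.8 + 671 = 1178 mol.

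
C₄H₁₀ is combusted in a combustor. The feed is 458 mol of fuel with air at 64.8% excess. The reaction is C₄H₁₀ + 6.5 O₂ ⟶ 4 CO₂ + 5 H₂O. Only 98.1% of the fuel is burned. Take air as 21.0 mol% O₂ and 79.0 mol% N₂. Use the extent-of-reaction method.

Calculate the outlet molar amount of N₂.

Stoichiometric O₂ = 6.5 × 458 = 2977 mol; O₂ fed = 2977 × 1.648 = 4906 mol.
N₂ fed = 4906 × 79/21 = 18460 mol.
Fuel reacted = 0.981 × 458 → ξ = 449.3 mol.
Outlet (n = n₀ + ν ξ):
  C₄H₁₀: 458 − 1(449.3) = 8.702
  O₂: 4906 − 6.5(449.3) = 1986
  N₂: 18460 (inert)
  CO₂: 0 + 4(449.3) = 1797
  H₂O: 0 + 5(449.3) = 2246

18500 mol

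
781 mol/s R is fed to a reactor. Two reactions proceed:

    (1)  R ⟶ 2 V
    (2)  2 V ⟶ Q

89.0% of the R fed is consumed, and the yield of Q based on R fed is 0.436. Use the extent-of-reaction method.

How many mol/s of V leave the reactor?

Conversion of R: R consumed = 1ξ₁ = 0.89 × 781 → ξ₁ = 695.1 mol/s.
Yield of Q: 1ξ₂ / 781 = 0.436 → ξ₂ = 340.5 mol/s.
Outlet amounts (n = n₀ + Σ ν·ξ):
  R: 781 − 1(695.1) = 85.91
  V: 0 + 2(695.1) − 2(340.5) = 709.1
  Q: 0 + 1(340.5) = 340.5

709 mol/s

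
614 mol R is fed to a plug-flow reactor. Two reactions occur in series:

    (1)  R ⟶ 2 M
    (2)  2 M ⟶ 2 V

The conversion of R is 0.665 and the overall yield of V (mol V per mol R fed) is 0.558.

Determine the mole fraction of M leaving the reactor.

Conversion of R: R consumed = 1ξ₁ = 0.665 × 614 → ξ₁ = 408.3 mol.
Yield of V: 2ξ₂ / 614 = 0.558 → ξ₂ = 171.3 mol.
Outlet amounts (n = n₀ + Σ ν·ξ):
  R: 614 − 1(408.3) = 205.7
  M: 0 + 2(408.3) − 2(171.3) = 474
  V: 0 + 2(171.3) = 342.6
Total out = 1022 mol; y_M = 474 / 1022 = 0.4637.

0.464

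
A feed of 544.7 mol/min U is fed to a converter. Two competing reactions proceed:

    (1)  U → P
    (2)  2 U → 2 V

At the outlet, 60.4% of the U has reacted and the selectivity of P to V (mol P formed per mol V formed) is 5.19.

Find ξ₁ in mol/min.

ξ₁ = 276 mol/min

Conversion of U: U consumed = 0.604 × 544.7 = 329 mol/min = 1ξ₁ + 2ξ₂.
Selectivity: 1ξ₁ / (2ξ₂) = 5.19 → ξ₁ = 10.38 ξ₂.
Substitute: (1·10.38 + 2) ξ₂ = 329 → ξ₂ = 26.58 mol/min, ξ₁ = 275.8 mol/min.
Outlet amounts (n = n₀ + Σ ν·ξ):
  U: 544.7 − 1(275.8) − 2(26.58) = 215.7
  P: 0 + 1(275.8) = 275.8
  V: 0 + 2(26.58) = 53.15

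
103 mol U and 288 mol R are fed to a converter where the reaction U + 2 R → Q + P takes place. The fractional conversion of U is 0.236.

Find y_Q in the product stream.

U reacted = 0.236 × 103 = 24.31 mol; ν_U = −1, so ξ = 24.31/1 = 24.31 mol.
Outlet amounts (n = n₀ + ν ξ):
  U: 103 − 1(24.31) = 78.69
  R: 288 − 2(24.31) = 239.4
  Q: 0 + 1(24.31) = 24.31
  P: 0 + 1(24.31) = 24.31
Total out = 366.7 mol; y_Q = 24.31 / 366.7 = 0.06629.

0.0663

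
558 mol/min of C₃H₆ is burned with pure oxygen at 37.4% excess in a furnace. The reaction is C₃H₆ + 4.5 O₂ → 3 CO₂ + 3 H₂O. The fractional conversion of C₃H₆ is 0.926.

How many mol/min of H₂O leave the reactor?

1550 mol/min

Stoichiometric O₂ = 4.5 × 558 = 2511 mol/min; O₂ fed = 2511 × 1.374 = 3450 mol/min.
Fuel reacted = 0.926 × 558 → ξ = 516.7 mol/min.
Outlet (n = n₀ + ν ξ):
  C₃H₆: 558 − 1(516.7) = 41.29
  O₂: 3450 − 4.5(516.7) = 1125
  CO₂: 0 + 3(516.7) = 1550
  H₂O: 0 + 3(516.7) = 1550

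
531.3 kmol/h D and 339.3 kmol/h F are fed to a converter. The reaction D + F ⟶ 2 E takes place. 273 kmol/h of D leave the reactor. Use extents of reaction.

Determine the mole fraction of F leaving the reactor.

For D: n = n₀ − 1ξ → 273 = 531.3 − 1ξ, giving ξ = 258.3 kmol/h.
Outlet amounts (n = n₀ + ν ξ):
  D: 531.3 − 1(258.3) = 273
  F: 339.3 − 1(258.3) = 81
  E: 0 + 2(258.3) = 516.6
Total out = 870.6 kmol/h; y_F = 81 / 870.6 = 0.09304.

0.093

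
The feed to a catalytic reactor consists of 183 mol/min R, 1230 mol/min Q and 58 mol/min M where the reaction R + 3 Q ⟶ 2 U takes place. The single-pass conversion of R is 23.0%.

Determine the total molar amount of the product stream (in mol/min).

1390 mol/min

R reacted = 0.23 × 183 = 42.09 mol/min; ν_R = −1, so ξ = 42.09/1 = 42.09 mol/min.
Outlet amounts (n = n₀ + ν ξ):
  R: 183 − 1(42.09) = 140.9
  Q: 1230 − 3(42.09) = 1104
  U: 0 + 2(42.09) = 84.18
  M: 58 (inert)
Total out = 140.9 + 1104 + 84.18 + 58 = 1387 mol/min.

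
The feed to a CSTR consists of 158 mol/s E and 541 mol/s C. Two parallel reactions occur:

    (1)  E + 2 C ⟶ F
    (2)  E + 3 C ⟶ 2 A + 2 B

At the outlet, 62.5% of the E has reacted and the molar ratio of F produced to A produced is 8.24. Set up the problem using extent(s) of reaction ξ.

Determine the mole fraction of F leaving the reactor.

Conversion of E: E consumed = 0.625 × 158 = 98.75 mol/s = 1ξ₁ + 1ξ₂.
Selectivity: 1ξ₁ / (2ξ₂) = 8.24 → ξ₁ = 16.48 ξ₂.
Substitute: (1·16.48 + 1) ξ₂ = 98.75 → ξ₂ = 5.649 mol/s, ξ₁ = 93.1 mol/s.
Outlet amounts (n = n₀ + Σ ν·ξ):
  E: 158 − 1(93.1) − 1(5.649) = 59.25
  C: 541 − 2(93.1) − 3(5.649) = 337.9
  F: 0 + 1(93.1) = 93.1
  A: 0 + 2(5.649) = 11.3
  B: 0 + 2(5.649) = 11.3
Total out = 512.8 mol/s; y_F = 93.1 / 512.8 = 0.1816.

0.182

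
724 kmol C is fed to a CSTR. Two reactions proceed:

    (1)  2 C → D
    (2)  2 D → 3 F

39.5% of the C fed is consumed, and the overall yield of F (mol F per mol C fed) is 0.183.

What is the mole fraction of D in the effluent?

Conversion of C: C consumed = 2ξ₁ = 0.395 × 724 → ξ₁ = 143 kmol.
Yield of F: 3ξ₂ / 724 = 0.183 → ξ₂ = 44.16 kmol.
Outlet amounts (n = n₀ + Σ ν·ξ):
  C: 724 − 2(143) = 438
  D: 0 + 1(143) − 2(44.16) = 54.66
  F: 0 + 3(44.16) = 132.5
Total out = 625.2 kmol; y_D = 54.66 / 625.2 = 0.08743.

0.0874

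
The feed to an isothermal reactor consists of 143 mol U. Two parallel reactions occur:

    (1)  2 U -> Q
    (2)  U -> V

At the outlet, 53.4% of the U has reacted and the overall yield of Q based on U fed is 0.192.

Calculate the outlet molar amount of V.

Yield of Q: 1ξ₁ / 143 = 0.192 → ξ₁ = 27.46 mol.
Conversion of U: 2ξ₁ + 1ξ₂ = 0.534 × 143 = 76.36 → ξ₂ = 21.45 mol.
Outlet amounts (n = n₀ + Σ ν·ξ):
  U: 143 − 2(27.46) − 1(21.45) = 66.64
  Q: 0 + 1(27.46) = 27.46
  V: 0 + 1(21.45) = 21.45

21.5 mol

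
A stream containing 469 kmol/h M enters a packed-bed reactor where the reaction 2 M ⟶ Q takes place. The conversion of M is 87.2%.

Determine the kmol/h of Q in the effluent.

M reacted = 0.872 × 469 = 409 kmol/h; ν_M = −2, so ξ = 409/2 = 204.5 kmol/h.
Outlet amounts (n = n₀ + ν ξ):
  M: 469 − 2(204.5) = 60.03
  Q: 0 + 1(204.5) = 204.5

204 kmol/h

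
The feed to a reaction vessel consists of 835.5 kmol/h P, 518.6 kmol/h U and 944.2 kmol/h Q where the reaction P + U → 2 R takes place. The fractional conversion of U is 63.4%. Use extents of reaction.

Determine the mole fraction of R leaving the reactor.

0.286

U reacted = 0.634 × 518.6 = 328.8 kmol/h; ν_U = −1, so ξ = 328.8/1 = 328.8 kmol/h.
Outlet amounts (n = n₀ + ν ξ):
  P: 835.5 − 1(328.8) = 506.7
  U: 518.6 − 1(328.8) = 189.8
  R: 0 + 2(328.8) = 657.6
  Q: 944.2 (inert)
Total out = 2298 kmol/h; y_R = 657.6 / 2298 = 0.2861.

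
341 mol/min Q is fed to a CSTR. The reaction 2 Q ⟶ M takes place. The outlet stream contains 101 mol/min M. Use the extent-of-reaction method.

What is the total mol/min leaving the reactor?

For M: n = n₀ + 1ξ → 101 = 0 + 1ξ, giving ξ = 101 mol/min.
Outlet amounts (n = n₀ + ν ξ):
  Q: 341 − 2(101) = 139
  M: 0 + 1(101) = 101
Total out = 139 + 101 = 240 mol/min.

240 mol/min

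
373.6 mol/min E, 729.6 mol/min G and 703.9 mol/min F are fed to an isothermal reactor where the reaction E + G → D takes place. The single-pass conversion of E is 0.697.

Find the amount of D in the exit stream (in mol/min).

260 mol/min

E reacted = 0.697 × 373.6 = 260.4 mol/min; ν_E = −1, so ξ = 260.4/1 = 260.4 mol/min.
Outlet amounts (n = n₀ + ν ξ):
  E: 373.6 − 1(260.4) = 113.2
  G: 729.6 − 1(260.4) = 469.2
  D: 0 + 1(260.4) = 260.4
  F: 703.9 (inert)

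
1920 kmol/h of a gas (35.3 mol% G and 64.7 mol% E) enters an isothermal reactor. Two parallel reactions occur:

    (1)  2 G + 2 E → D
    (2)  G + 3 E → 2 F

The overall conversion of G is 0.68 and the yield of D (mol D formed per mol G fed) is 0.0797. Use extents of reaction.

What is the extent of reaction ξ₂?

Yield of D: 1ξ₁ / 677.8 = 0.0797 → ξ₁ = 54.02 kmol/h.
Conversion of G: 2ξ₁ + 1ξ₂ = 0.68 × 677.8 = 460.9 → ξ₂ = 352.8 kmol/h.
Outlet amounts (n = n₀ + Σ ν·ξ):
  G: 677.8 − 2(54.02) − 1(352.8) = 216.9
  E: 1242 − 2(54.02) − 3(352.8) = 75.68
  D: 0 + 1(54.02) = 54.02
  F: 0 + 2(352.8) = 705.7

ξ₂ = 353 kmol/h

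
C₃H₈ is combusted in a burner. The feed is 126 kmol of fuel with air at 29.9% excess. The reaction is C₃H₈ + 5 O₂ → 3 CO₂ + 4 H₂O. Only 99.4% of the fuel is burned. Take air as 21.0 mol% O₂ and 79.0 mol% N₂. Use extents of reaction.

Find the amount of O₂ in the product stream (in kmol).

192 kmol

Stoichiometric O₂ = 5 × 126 = 630 kmol; O₂ fed = 630 × 1.299 = 818.4 kmol.
N₂ fed = 818.4 × 79/21 = 3079 kmol.
Fuel reacted = 0.994 × 126 → ξ = 125.2 kmol.
Outlet (n = n₀ + ν ξ):
  C₃H₈: 126 − 1(125.2) = 0.756
  O₂: 818.4 − 5(125.2) = 192.1
  N₂: 3079 (inert)
  CO₂: 0 + 3(125.2) = 375.7
  H₂O: 0 + 4(125.2) = 501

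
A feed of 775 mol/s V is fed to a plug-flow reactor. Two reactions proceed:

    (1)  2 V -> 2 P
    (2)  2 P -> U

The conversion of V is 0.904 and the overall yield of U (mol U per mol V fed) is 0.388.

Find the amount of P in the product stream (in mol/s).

99.2 mol/s

Conversion of V: V consumed = 2ξ₁ = 0.904 × 775 → ξ₁ = 350.3 mol/s.
Yield of U: 1ξ₂ / 775 = 0.388 → ξ₂ = 300.7 mol/s.
Outlet amounts (n = n₀ + Σ ν·ξ):
  V: 775 − 2(350.3) = 74.4
  P: 0 + 2(350.3) − 2(300.7) = 99.2
  U: 0 + 1(300.7) = 300.7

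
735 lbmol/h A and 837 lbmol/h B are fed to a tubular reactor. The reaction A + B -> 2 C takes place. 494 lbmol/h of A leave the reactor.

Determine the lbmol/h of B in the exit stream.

596 lbmol/h

For A: n = n₀ − 1ξ → 494 = 735 − 1ξ, giving ξ = 241 lbmol/h.
Outlet amounts (n = n₀ + ν ξ):
  A: 735 − 1(241) = 494
  B: 837 − 1(241) = 596
  C: 0 + 2(241) = 482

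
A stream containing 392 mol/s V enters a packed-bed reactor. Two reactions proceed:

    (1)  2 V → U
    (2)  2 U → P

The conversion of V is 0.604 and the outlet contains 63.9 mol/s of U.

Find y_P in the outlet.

0.111

Conversion of V: V consumed = 2ξ₁ = 0.604 × 392 → ξ₁ = 118.4 mol/s.
U balance: n_U = 0 + 1ξ₁ − 2ξ₂ = 63.9 → ξ₂ = (1·118.4 − 63.9)/2 = 27.24 mol/s.
Outlet amounts (n = n₀ + Σ ν·ξ):
  V: 392 − 2(118.4) = 155.2
  U: 0 + 1(118.4) − 2(27.24) = 63.9
  P: 0 + 1(27.24) = 27.24
Total out = 246.4 mol/s; y_P = 27.24 / 246.4 = 0.1106.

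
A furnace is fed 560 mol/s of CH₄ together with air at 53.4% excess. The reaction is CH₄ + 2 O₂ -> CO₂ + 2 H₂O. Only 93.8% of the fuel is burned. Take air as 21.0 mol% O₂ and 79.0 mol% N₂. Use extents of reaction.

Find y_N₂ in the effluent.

Stoichiometric O₂ = 2 × 560 = 1120 mol/s; O₂ fed = 1120 × 1.534 = 1718 mol/s.
N₂ fed = 1718 × 79/21 = 6463 mol/s.
Fuel reacted = 0.938 × 560 → ξ = 525.3 mol/s.
Outlet (n = n₀ + ν ξ):
  CH₄: 560 − 1(525.3) = 34.72
  O₂: 1718 − 2(525.3) = 667.5
  N₂: 6463 (inert)
  CO₂: 0 + 1(525.3) = 525.3
  H₂O: 0 + 2(525.3) = 1051
Total out = 8741 mol/s; y_N₂ = 6463 / 8741 = 0.7394.

0.739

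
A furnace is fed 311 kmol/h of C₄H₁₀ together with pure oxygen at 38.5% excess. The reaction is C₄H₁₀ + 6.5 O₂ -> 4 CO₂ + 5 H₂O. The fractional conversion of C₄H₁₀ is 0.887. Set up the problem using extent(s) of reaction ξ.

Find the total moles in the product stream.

Stoichiometric O₂ = 6.5 × 311 = 2022 kmol/h; O₂ fed = 2022 × 1.385 = 2800 kmol/h.
Fuel reacted = 0.887 × 311 → ξ = 275.9 kmol/h.
Outlet (n = n₀ + ν ξ):
  C₄H₁₀: 311 − 1(275.9) = 35.14
  O₂: 2800 − 6.5(275.9) = 1007
  CO₂: 0 + 4(275.9) = 1103
  H₂O: 0 + 5(275.9) = 1379
Total out = 35.14 + 1007 + 1103 + 1379 = 3525 kmol/h.

3520 kmol/h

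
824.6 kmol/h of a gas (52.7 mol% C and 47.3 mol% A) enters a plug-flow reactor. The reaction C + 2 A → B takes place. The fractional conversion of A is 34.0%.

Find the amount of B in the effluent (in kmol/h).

A reacted = 0.34 × 390 = 132.6 kmol/h; ν_A = −2, so ξ = 132.6/2 = 66.31 kmol/h.
Outlet amounts (n = n₀ + ν ξ):
  C: 434.6 − 1(66.31) = 368.3
  A: 390 − 2(66.31) = 257.4
  B: 0 + 1(66.31) = 66.31

66.3 kmol/h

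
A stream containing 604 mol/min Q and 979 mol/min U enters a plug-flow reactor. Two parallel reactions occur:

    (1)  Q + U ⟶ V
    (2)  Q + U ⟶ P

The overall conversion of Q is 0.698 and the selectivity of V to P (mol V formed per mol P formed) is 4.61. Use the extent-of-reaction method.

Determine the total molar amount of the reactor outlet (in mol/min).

1160 mol/min

Conversion of Q: Q consumed = 0.698 × 604 = 421.6 mol/min = 1ξ₁ + 1ξ₂.
Selectivity: 1ξ₁ / (1ξ₂) = 4.61 → ξ₁ = 4.61 ξ₂.
Substitute: (1·4.61 + 1) ξ₂ = 421.6 → ξ₂ = 75.15 mol/min, ξ₁ = 346.4 mol/min.
Outlet amounts (n = n₀ + Σ ν·ξ):
  Q: 604 − 1(346.4) − 1(75.15) = 182.4
  U: 979 − 1(346.4) − 1(75.15) = 557.4
  V: 0 + 1(346.4) = 346.4
  P: 0 + 1(75.15) = 75.15
Total out = 182.4 + 557.4 + 346.4 + 75.15 = 1161 mol/min.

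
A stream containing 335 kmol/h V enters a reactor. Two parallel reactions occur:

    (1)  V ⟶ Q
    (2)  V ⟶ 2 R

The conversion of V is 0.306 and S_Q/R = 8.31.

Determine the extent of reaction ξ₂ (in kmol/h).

ξ₂ = 5.82 kmol/h

Conversion of V: V consumed = 0.306 × 335 = 102.5 kmol/h = 1ξ₁ + 1ξ₂.
Selectivity: 1ξ₁ / (2ξ₂) = 8.31 → ξ₁ = 16.62 ξ₂.
Substitute: (1·16.62 + 1) ξ₂ = 102.5 → ξ₂ = 5.818 kmol/h, ξ₁ = 96.69 kmol/h.
Outlet amounts (n = n₀ + Σ ν·ξ):
  V: 335 − 1(96.69) − 1(5.818) = 232.5
  Q: 0 + 1(96.69) = 96.69
  R: 0 + 2(5.818) = 11.64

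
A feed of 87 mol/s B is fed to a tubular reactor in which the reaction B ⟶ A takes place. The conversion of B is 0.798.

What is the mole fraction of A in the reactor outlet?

B reacted = 0.798 × 87 = 69.43 mol/s; ν_B = −1, so ξ = 69.43/1 = 69.43 mol/s.
Outlet amounts (n = n₀ + ν ξ):
  B: 87 − 1(69.43) = 17.57
  A: 0 + 1(69.43) = 69.43
Total out = 87 mol/s; y_A = 69.43 / 87 = 0.798.

0.798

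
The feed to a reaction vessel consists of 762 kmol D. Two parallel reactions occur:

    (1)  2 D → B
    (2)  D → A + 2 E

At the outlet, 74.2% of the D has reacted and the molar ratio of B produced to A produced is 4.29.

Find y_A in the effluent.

0.0942

Conversion of D: D consumed = 0.742 × 762 = 565.4 kmol = 2ξ₁ + 1ξ₂.
Selectivity: 1ξ₁ / (1ξ₂) = 4.29 → ξ₁ = 4.29 ξ₂.
Substitute: (2·4.29 + 1) ξ₂ = 565.4 → ξ₂ = 59.02 kmol, ξ₁ = 253.2 kmol.
Outlet amounts (n = n₀ + Σ ν·ξ):
  D: 762 − 2(253.2) − 1(59.02) = 196.6
  B: 0 + 1(253.2) = 253.2
  A: 0 + 1(59.02) = 59.02
  E: 0 + 2(59.02) = 118
Total out = 626.8 kmol; y_A = 59.02 / 626.8 = 0.09415.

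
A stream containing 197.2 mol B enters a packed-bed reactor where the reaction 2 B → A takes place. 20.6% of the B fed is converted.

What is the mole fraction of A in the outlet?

0.115

B reacted = 0.206 × 197.2 = 40.62 mol; ν_B = −2, so ξ = 40.62/2 = 20.31 mol.
Outlet amounts (n = n₀ + ν ξ):
  B: 197.2 − 2(20.31) = 156.6
  A: 0 + 1(20.31) = 20.31
Total out = 176.9 mol; y_A = 20.31 / 176.9 = 0.1148.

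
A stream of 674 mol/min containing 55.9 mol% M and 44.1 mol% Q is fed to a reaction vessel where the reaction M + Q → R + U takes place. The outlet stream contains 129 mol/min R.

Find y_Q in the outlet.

0.25

For R: n = n₀ + 1ξ → 129 = 0 + 1ξ, giving ξ = 129 mol/min.
Outlet amounts (n = n₀ + ν ξ):
  M: 376.8 − 1(129) = 247.8
  Q: 297.2 − 1(129) = 168.2
  R: 0 + 1(129) = 129
  U: 0 + 1(129) = 129
Total out = 674 mol/min; y_Q = 168.2 / 674 = 0.2496.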